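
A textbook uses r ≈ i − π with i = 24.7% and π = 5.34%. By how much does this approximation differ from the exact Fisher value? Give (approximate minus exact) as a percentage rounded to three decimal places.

0.981%

Approximate: r ≈ 24.700% − 5.340% = 19.3600%
Exact: (1 + 0.2470)/(1 + 0.0534) − 1 = 18.3786%
Error = 19.3600% − 18.3786% = 0.9814% → 0.981%.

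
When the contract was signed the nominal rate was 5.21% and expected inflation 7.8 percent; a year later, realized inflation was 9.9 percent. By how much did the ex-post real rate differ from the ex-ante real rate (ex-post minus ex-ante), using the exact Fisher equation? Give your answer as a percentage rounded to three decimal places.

Ex-ante: (1 + 0.0521)/(1 + 0.0780) − 1 = -2.4026%
Ex-post: (1 + 0.0521)/(1 + 0.0990) − 1 = -4.2675%
Difference (ex-post − ex-ante) = -1.8649% → -1.865%.

-1.865%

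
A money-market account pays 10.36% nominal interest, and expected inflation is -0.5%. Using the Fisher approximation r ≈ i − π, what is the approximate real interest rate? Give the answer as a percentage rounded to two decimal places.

r ≈ i − π = 10.36% − (-0.5%) = 10.86%.

10.86%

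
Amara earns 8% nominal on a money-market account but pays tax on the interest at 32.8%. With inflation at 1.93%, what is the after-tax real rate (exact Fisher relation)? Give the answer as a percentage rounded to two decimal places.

After-tax nominal return = 8% × (1 − 0.328) = 5.3760%.
1 + r = 1.05376 / 1.01930 = 1.033808
After-tax real rate = 1.033808 − 1 → 3.38%.

3.38%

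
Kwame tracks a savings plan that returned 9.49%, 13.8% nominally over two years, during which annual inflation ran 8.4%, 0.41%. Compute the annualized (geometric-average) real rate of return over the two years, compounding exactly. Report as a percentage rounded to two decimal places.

6.99%

Nominal growth factor = 1.0949 × 1.1380 = 1.24599620
Price-level growth factor = 1.0840 × 1.0041 = 1.08844440
Real growth factor = 1.24599620 / 1.08844440 = 1.14474952
Annualized real rate = 1.14474952^(1/2) − 1 = 6.9930% → 6.99%.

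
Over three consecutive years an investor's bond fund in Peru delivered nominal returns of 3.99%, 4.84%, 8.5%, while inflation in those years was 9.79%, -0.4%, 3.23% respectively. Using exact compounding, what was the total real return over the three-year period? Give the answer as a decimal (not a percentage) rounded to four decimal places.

0.0479

Compound the nominal returns: 1.0399 × 1.0484 × 1.0850 = 1.182901.
Compound inflation: 1.0979 × 0.9960 × 1.0323 = 1.128829.
Deflate: 1.182901 / 1.128829 = 1.047901.
Total real return = 1.047901 − 1 → 0.0479.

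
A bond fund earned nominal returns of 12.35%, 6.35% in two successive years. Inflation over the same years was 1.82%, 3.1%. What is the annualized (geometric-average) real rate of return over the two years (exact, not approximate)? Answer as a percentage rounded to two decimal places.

6.69%

Nominal growth factor = 1.1235 × 1.0635 = 1.19484225
Price-level growth factor = 1.0182 × 1.0310 = 1.04976420
Real growth factor = 1.19484225 / 1.04976420 = 1.13820061
Annualized real rate = 1.13820061^(1/2) − 1 = 6.6865% → 6.69%.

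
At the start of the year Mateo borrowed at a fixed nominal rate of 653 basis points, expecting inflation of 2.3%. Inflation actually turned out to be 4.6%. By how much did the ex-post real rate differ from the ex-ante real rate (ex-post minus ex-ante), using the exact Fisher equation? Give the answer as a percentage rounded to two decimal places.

-2.29%

Ex-ante: (1 + 0.0653)/(1 + 0.0230) − 1 = 4.1349%
Ex-post: (1 + 0.0653)/(1 + 0.0460) − 1 = 1.8451%
Difference (ex-post − ex-ante) = -2.2898% → -2.29%.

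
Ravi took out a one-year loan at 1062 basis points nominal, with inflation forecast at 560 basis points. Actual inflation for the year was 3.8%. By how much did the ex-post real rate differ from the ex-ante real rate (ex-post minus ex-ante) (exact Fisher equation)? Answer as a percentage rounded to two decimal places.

1.82%

Ex-ante: (1 + 0.1062)/(1 + 0.0560) − 1 = 4.7538%
Ex-post: (1 + 0.1062)/(1 + 0.0380) − 1 = 6.5703%
Difference (ex-post − ex-ante) = 1.8165% → 1.82%.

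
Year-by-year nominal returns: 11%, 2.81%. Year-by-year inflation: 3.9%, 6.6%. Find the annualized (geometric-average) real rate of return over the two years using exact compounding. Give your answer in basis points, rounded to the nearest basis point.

Compound the nominal returns: 1.1100 × 1.0281 = 1.14119100.
Compound inflation: 1.0390 × 1.0660 = 1.10757400.
Deflate: 1.14119100 / 1.10757400 = 1.03035192.
Annualized real rate = 1.03035192^(1/2) − 1 = 1.5063% → 151 basis points.

151 basis points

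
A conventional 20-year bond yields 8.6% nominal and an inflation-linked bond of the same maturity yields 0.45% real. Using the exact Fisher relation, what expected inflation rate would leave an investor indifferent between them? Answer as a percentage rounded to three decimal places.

(1 + π) = (1 + i)/(1 + r) = 1.08600 / 1.00450 = 1.0811349
Break-even inflation = 1.0811349 − 1 → 8.113%.

8.113%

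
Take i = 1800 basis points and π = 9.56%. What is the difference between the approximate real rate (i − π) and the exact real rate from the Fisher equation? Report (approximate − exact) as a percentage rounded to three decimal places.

Approximate: r ≈ 18.000% − 9.560% = 8.4400%
Exact: (1 + 0.1800)/(1 + 0.0956) − 1 = 7.70354%
Error = 8.4400% − 7.70354% = 0.73646% → 0.736%.

0.736%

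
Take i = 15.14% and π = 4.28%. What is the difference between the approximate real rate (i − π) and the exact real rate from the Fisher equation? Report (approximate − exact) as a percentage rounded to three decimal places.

0.446%

Approximate: r ≈ 15.140% − 4.280% = 10.8600%
Exact: (1 + 0.1514)/(1 + 0.0428) − 1 = 10.4143%
Error = 10.8600% − 10.4143% = 0.4457% → 0.446%.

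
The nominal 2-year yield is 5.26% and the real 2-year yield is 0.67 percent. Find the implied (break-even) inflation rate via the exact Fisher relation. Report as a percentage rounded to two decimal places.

4.56%

(1 + π) = (1 + i)/(1 + r) = 1.05260 / 1.00670 = 1.045595
Break-even inflation = 1.045595 − 1 → 4.56%.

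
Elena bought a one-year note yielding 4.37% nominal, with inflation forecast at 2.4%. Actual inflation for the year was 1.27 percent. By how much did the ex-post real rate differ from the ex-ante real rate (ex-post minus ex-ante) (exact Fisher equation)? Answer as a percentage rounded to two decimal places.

Ex-ante: (1 + 0.0437)/(1 + 0.0240) − 1 = 1.9238%
Ex-post: (1 + 0.0437)/(1 + 0.0127) − 1 = 3.0611%
Difference (ex-post − ex-ante) = 1.1373% → 1.14%.

1.14%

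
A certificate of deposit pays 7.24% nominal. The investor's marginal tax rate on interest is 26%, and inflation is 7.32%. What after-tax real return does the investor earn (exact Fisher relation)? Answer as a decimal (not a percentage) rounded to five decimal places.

-0.01829

After-tax nominal return = 7.24% × (1 − 0.26) = 5.3576%.
1 + r = 1.053576 / 1.07320 = 0.981714
After-tax real rate = 0.981714 − 1 → -0.01829.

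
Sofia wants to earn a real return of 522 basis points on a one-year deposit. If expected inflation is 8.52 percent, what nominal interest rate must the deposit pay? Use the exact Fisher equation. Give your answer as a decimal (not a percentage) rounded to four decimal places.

(1 + i) = (1 + r)(1 + π) = 1.05220 × 1.08520 = 1.14184744
i = 1.14184744 − 1, so the required nominal rate is 0.1418.

0.1418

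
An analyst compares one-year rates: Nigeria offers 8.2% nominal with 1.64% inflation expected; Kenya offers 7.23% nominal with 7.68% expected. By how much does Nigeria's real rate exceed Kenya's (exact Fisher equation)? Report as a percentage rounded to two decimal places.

Nigeria: (1 + 0.0820)/(1 + 0.0164) − 1 = 6.4542%
Kenya: (1 + 0.0723)/(1 + 0.0768) − 1 = -0.4179%
Differential = 6.4542% − (-0.4179%) = 6.8721% → 6.87%.

6.87%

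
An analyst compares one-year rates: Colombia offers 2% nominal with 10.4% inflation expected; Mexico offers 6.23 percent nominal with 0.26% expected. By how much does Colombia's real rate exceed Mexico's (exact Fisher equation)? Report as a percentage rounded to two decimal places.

Colombia: (1 + 0.0200)/(1 + 0.1040) − 1 = -7.6087%
Mexico: (1 + 0.0623)/(1 + 0.0026) − 1 = 5.9545%
Differential = -7.6087% − 5.9545% = -13.5632% → -13.56%.

-13.56%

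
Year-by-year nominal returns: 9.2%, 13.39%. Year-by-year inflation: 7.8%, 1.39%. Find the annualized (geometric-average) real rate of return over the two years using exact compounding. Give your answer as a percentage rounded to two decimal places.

Compound the nominal returns: 1.0920 × 1.1339 = 1.23821880.
Compound inflation: 1.0780 × 1.0139 = 1.09298420.
Deflate: 1.23821880 / 1.09298420 = 1.13287896.
Annualized real rate = 1.13287896^(1/2) − 1 = 6.4368% → 6.44%.

6.44%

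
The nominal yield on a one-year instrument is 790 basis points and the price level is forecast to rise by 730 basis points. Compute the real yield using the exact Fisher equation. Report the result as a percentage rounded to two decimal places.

By the Fisher identity, 1 + r = (1 + i)/(1 + π).
1 + r = 1.07900 / 1.07300 = 1.005592
r = 1.005592 − 1 = 0.5592%, i.e. 0.56%.

0.56%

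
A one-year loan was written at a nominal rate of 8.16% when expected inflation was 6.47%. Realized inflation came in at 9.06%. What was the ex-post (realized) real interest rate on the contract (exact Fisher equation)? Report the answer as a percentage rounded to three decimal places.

-0.825%

Ex-post: (1 + 0.0816)/(1 + 0.0906) − 1 = -0.8252%
So the realized real rate is -0.825%.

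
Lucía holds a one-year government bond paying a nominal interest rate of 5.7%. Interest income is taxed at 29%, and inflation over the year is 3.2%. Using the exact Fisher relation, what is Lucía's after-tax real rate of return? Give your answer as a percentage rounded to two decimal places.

0.82%

After-tax nominal return = 5.7% × (1 − 0.29) = 4.0470%.
1 + r = 1.04047 / 1.03200 = 1.008207
After-tax real rate = 1.008207 − 1 → 0.82%.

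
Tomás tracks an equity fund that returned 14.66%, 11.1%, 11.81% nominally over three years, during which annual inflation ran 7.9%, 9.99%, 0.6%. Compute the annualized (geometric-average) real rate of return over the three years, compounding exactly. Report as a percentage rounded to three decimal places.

Nominal growth factor = 1.1466 × 1.1110 × 1.1181 = 1.42431695
Price-level growth factor = 1.0790 × 1.0999 × 1.0060 = 1.19391285
Real growth factor = 1.42431695 / 1.19391285 = 1.19298234
Annualized real rate = 1.19298234^(1/3) − 1 = 6.0583% → 6.058%.

6.058%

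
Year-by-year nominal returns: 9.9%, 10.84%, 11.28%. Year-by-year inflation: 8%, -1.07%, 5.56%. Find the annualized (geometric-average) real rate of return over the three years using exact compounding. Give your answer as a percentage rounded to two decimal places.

Nominal growth factor = 1.0990 × 1.1084 × 1.1128 = 1.35553684
Price-level growth factor = 1.0800 × 0.9893 × 1.0556 = 1.12784949
Real growth factor = 1.35553684 / 1.12784949 = 1.20187743
Annualized real rate = 1.20187743^(1/3) − 1 = 6.3212% → 6.32%.

6.32%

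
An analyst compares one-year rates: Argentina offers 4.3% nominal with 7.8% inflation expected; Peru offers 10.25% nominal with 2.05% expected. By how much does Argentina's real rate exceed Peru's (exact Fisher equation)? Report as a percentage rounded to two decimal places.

Argentina: (1 + 0.0430)/(1 + 0.0780) − 1 = -3.2468%
Peru: (1 + 0.1025)/(1 + 0.0205) − 1 = 8.0353%
Differential = -3.2468% − 8.0353% = -11.2820% → -11.28%.

-11.28%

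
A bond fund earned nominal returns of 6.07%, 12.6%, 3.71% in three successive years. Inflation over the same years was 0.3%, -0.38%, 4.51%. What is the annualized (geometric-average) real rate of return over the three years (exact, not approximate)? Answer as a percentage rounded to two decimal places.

5.86%

Nominal growth factor = 1.0607 × 1.1260 × 1.0371 = 1.23865852
Price-level growth factor = 1.0030 × 0.9962 × 1.0451 = 1.04425201
Real growth factor = 1.23865852 / 1.04425201 = 1.18616820
Annualized real rate = 1.18616820^(1/3) − 1 = 5.8560% → 5.86%.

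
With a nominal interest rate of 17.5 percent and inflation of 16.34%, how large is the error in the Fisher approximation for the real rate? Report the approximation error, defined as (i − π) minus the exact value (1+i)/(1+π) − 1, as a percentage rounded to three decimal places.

Approximate: r ≈ 17.500% − 16.340% = 1.1600%
Exact: (1 + 0.1750)/(1 + 0.1634) − 1 = 0.9971%
Error = 1.1600% − 0.9971% = 0.1629% → 0.163%.

0.163%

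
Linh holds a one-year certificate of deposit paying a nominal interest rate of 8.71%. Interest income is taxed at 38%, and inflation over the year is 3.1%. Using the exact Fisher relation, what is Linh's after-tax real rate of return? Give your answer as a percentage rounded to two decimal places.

After-tax nominal return = 8.71% × (1 − 0.38) = 5.4002%.
1 + r = 1.054002 / 1.03100 = 1.022310
After-tax real rate = 1.022310 − 1 → 2.23%.

2.23%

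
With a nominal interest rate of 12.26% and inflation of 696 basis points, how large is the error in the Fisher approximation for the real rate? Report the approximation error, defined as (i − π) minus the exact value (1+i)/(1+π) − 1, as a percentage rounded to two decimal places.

0.34%

Approximate: r ≈ 12.260% − 6.960% = 5.3000%
Exact: (1 + 0.1226)/(1 + 0.0696) − 1 = 4.9551%
Error = 5.3000% − 4.9551% = 0.3449% → 0.34%.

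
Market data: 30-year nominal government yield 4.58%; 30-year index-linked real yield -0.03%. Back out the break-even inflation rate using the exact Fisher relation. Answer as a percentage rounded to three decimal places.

4.611%

(1 + π) = (1 + i)/(1 + r) = 1.04580 / 0.99970 = 1.046114
Break-even inflation = 1.046114 − 1 → 4.611%.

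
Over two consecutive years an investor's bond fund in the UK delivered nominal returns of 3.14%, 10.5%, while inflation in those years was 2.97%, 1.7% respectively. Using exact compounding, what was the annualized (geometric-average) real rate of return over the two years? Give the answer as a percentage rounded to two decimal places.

4.32%

Compound the nominal returns: 1.0314 × 1.1050 = 1.13969700.
Compound inflation: 1.0297 × 1.0170 = 1.04720490.
Deflate: 1.13969700 / 1.04720490 = 1.08832283.
Annualized real rate = 1.08832283^(1/2) − 1 = 4.3227% → 4.32%.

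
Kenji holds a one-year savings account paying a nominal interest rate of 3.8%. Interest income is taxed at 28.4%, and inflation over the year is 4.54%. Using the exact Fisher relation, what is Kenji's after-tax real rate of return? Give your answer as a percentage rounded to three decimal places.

After-tax nominal return = 3.8% × (1 − 0.284) = 2.7208%.
1 + r = 1.027208 / 1.04540 = 0.982598
After-tax real rate = 0.982598 − 1 → -1.740%.

-1.740%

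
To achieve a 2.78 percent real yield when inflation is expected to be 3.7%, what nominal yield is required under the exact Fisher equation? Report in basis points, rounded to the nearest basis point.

658 basis points

(1 + i) = (1 + r)(1 + π) = 1.02780 × 1.03700 = 1.0658286
i = 1.0658286 − 1, so the required nominal rate is 658 basis points.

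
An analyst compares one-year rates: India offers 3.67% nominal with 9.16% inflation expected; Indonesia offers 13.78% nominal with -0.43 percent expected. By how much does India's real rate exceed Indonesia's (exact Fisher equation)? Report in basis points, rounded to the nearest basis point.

-1930 basis points

India: (1 + 0.0367)/(1 + 0.0916) − 1 = -5.0293%
Indonesia: (1 + 0.1378)/(1 − 0.0043) − 1 = 14.2714%
Differential = -5.0293% − 14.2714% = -19.3007% → -1930 basis points.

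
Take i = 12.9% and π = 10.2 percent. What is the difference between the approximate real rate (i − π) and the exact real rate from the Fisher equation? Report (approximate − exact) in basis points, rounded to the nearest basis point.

Approximate: r ≈ 12.900% − 10.200% = 2.7000%
Exact: (1 + 0.1290)/(1 + 0.1020) − 1 = 2.4501%
Error = 2.7000% − 2.4501% = 0.2499% → 25 basis points.

25 basis points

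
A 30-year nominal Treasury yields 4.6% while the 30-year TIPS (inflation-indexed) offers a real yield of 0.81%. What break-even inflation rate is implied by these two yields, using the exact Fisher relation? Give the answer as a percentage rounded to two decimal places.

(1 + π) = (1 + i)/(1 + r) = 1.04600 / 1.00810 = 1.037595
Break-even inflation = 1.037595 − 1 → 3.76%.

3.76%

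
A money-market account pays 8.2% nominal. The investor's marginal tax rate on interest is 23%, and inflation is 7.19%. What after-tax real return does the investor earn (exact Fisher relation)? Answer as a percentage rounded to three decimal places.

After-tax nominal return = 8.2% × (1 − 0.23) = 6.3140%.
1 + r = 1.06314 / 1.07190 = 0.991828
After-tax real rate = 0.991828 − 1 → -0.817%.

-0.817%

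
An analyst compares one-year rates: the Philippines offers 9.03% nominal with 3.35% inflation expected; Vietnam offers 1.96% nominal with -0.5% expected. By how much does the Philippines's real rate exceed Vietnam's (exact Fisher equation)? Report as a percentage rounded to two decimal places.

3.02%

The Philippines: (1 + 0.0903)/(1 + 0.0335) − 1 = 5.4959%
Vietnam: (1 + 0.0196)/(1 − 0.0050) − 1 = 2.4724%
Differential = 5.4959% − 2.4724% = 3.0235% → 3.02%.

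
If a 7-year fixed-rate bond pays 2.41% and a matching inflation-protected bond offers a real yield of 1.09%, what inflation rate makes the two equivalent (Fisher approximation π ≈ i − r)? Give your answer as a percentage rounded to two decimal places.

1.32%

π ≈ i − r = 2.41% − 1.09% → 1.32%.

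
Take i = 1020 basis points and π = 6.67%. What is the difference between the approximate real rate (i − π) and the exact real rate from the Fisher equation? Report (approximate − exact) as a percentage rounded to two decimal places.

0.22%

Approximate: r ≈ 10.200% − 6.670% = 3.5300%
Exact: (1 + 0.1020)/(1 + 0.0667) − 1 = 3.3093%
Error = 3.5300% − 3.3093% = 0.2207% → 0.22%.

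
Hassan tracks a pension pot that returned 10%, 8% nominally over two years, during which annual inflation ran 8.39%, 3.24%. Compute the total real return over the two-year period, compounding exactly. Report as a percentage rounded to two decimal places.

6.16%

Compound the nominal returns: 1.1000 × 1.0800 = 1.188000.
Compound inflation: 1.0839 × 1.0324 = 1.119018.
Deflate: 1.188000 / 1.119018 = 1.061645.
Total real return = 1.061645 − 1 → 6.16%.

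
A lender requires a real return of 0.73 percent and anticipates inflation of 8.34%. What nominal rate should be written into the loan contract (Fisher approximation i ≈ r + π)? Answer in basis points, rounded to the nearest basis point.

907 basis points

i ≈ r + π = 0.73% + 8.34% = 907 basis points.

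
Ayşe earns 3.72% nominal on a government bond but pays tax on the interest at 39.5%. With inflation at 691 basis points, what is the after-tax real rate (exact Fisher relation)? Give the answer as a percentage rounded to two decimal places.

-4.36%

After-tax nominal return = 3.72% × (1 − 0.395) = 2.2506%.
1 + r = 1.022506 / 1.06910 = 0.956418
After-tax real rate = 0.956418 − 1 → -4.36%.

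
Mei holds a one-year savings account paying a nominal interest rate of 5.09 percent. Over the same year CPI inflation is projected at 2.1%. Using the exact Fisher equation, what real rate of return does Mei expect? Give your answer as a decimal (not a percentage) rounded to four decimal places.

0.0293

By the Fisher equation, 1 + r = (1 + i)/(1 + π).
1 + r = 1.05090 / 1.02100 = 1.029285
r = 1.029285 − 1 = 2.9285%, i.e. 0.0293.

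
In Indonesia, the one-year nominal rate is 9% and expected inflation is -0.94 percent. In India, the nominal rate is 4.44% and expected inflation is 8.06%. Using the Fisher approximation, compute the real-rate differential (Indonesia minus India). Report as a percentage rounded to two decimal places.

13.56%

Indonesia: 9% − (-0.94%) = 9.940%
India: 4.44% − 8.06% = -3.620%
Differential = 13.560% → 13.56%.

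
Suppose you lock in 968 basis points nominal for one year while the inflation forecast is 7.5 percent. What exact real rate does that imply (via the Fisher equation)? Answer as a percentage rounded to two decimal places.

2.03%

By the Fisher equation, 1 + r = (1 + i)/(1 + π).
1 + r = 1.09680 / 1.07500 = 1.020279
r = 1.020279 − 1 = 2.0279%, i.e. 2.03%.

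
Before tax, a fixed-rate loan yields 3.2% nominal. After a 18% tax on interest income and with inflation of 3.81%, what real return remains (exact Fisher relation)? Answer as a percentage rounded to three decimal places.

-1.142%

After-tax nominal return = 3.2% × (1 − 0.18) = 2.6240%.
1 + r = 1.02624 / 1.03810 = 0.9885753
After-tax real rate = 0.9885753 − 1 → -1.142%.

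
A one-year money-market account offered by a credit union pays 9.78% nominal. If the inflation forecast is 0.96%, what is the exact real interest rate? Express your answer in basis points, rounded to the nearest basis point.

874 basis points

1 + r = 1.09780 / 1.00960 = 1.087361
r = 1.087361 − 1 = 8.7361%, i.e. 874 basis points.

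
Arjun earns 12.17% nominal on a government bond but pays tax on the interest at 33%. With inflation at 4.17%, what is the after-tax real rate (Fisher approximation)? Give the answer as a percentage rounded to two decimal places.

After-tax nominal return = 12.17% × (1 − 0.33) = 8.1539%.
r ≈ 8.1539% − 4.17% → 3.98%.

3.98%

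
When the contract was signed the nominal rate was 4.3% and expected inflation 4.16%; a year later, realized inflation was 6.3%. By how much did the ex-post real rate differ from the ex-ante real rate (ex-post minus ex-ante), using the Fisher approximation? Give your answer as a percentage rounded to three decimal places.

-2.140%

Ex-ante: 4.3% − 4.16% = 0.140%
Ex-post: 4.3% − 6.3% = -2.000%
Difference (ex-post − ex-ante) = -2.1400% → -2.140%.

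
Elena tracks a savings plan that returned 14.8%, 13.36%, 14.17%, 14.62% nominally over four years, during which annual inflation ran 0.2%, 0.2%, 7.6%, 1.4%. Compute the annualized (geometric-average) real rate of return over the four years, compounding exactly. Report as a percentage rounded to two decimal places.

Nominal growth factor = 1.1480 × 1.1336 × 1.1417 × 1.1462 = 1.70299797
Price-level growth factor = 1.0020 × 1.0020 × 1.0760 × 1.0140 = 1.09543262
Real growth factor = 1.70299797 / 1.09543262 = 1.55463507
Annualized real rate = 1.55463507^(1/4) − 1 = 11.6624% → 11.66%.

11.66%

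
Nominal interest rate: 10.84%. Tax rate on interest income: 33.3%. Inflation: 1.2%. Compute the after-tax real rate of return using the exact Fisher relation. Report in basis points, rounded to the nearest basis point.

After-tax nominal return = 10.84% × (1 − 0.333) = 7.23028%.
1 + r = 1.0723028 / 1.01200 = 1.059588
After-tax real rate = 1.059588 − 1 → 596 basis points.

596 basis points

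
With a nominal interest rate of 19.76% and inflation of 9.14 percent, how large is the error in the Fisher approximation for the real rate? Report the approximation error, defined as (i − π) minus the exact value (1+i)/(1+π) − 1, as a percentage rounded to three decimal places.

0.889%

Approximate: r ≈ 19.760% − 9.140% = 10.6200%
Exact: (1 + 0.1976)/(1 + 0.0914) − 1 = 9.7306%
Error = 10.6200% − 9.7306% = 0.8894% → 0.889%.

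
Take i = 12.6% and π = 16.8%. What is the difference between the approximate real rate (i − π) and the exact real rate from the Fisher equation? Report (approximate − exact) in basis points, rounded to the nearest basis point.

-60 basis points

Approximate: r ≈ 12.600% − 16.800% = -4.2000%
Exact: (1 + 0.1260)/(1 + 0.1680) − 1 = -3.5959%
Error = -4.2000% − (-3.5959%) = -0.6041% → -60 basis points.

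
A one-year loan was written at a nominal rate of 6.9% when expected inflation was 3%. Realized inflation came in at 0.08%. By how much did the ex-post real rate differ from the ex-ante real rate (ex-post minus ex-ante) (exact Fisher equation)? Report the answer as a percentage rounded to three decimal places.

3.028%

Ex-ante: (1 + 0.0690)/(1 + 0.0300) − 1 = 3.7864%
Ex-post: (1 + 0.0690)/(1 + 0.0008) − 1 = 6.8145%
Difference (ex-post − ex-ante) = 3.0281% → 3.028%.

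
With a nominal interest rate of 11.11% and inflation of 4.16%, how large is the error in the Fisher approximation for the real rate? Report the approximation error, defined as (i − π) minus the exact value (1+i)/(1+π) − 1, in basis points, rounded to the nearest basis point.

Approximate: r ≈ 11.110% − 4.160% = 6.9500%
Exact: (1 + 0.1111)/(1 + 0.0416) − 1 = 6.6724%
Error = 6.9500% − 6.6724% = 0.2776% → 28 basis points.

28 basis points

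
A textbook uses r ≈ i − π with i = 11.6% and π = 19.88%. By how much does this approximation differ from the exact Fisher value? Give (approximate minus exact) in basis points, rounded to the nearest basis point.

Approximate: r ≈ 11.600% − 19.880% = -8.2800%
Exact: (1 + 0.1160)/(1 + 0.1988) − 1 = -6.9069%
Error = -8.2800% − (-6.9069%) = -1.3731% → -137 basis points.

-137 basis points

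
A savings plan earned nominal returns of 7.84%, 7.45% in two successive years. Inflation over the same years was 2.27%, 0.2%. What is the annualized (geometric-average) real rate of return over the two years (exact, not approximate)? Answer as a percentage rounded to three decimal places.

Nominal growth factor = 1.0784 × 1.0745 = 1.15874080
Price-level growth factor = 1.0227 × 1.0020 = 1.02474540
Real growth factor = 1.15874080 / 1.02474540 = 1.13075970
Annualized real rate = 1.13075970^(1/2) − 1 = 6.3372% → 6.337%.

6.337%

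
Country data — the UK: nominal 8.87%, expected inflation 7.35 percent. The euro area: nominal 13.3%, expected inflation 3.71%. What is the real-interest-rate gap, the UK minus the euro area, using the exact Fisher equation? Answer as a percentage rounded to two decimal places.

The UK: (1 + 0.0887)/(1 + 0.0735) − 1 = 1.4159%
The euro area: (1 + 0.1330)/(1 + 0.0371) − 1 = 9.2469%
Differential = 1.4159% − 9.2469% = -7.8310% → -7.83%.

-7.83%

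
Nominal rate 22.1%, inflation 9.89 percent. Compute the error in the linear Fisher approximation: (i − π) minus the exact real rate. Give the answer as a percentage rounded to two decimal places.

1.10%

Approximate: r ≈ 22.100% − 9.890% = 12.2100%
Exact: (1 + 0.2210)/(1 + 0.0989) − 1 = 11.1111%
Error = 12.2100% − 11.1111% = 1.0989% → 1.10%.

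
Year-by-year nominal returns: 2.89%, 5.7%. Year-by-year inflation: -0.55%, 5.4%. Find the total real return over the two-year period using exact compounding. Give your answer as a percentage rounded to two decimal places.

3.75%

Compound the nominal returns: 1.0289 × 1.0570 = 1.087547.
Compound inflation: 0.9945 × 1.0540 = 1.048203.
Deflate: 1.087547 / 1.048203 = 1.037535.
Total real return = 1.037535 − 1 → 3.75%.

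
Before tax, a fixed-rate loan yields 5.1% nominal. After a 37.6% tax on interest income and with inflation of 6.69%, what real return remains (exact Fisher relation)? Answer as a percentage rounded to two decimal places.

After-tax nominal return = 5.1% × (1 − 0.376) = 3.1824%.
1 + r = 1.031824 / 1.06690 = 0.967123
After-tax real rate = 0.967123 − 1 → -3.29%.

-3.29%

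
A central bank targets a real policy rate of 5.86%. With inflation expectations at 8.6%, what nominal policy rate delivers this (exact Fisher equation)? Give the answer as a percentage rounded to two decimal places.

(1 + i) = (1 + r)(1 + π) = 1.05860 × 1.08600 = 1.1496396
i = 1.1496396 − 1, so the required nominal rate is 14.96%.

14.96%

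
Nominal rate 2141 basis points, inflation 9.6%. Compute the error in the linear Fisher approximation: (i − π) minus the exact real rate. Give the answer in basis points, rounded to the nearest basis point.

Approximate: r ≈ 21.410% − 9.600% = 11.8100%
Exact: (1 + 0.2141)/(1 + 0.0960) − 1 = 10.7755%
Error = 11.8100% − 10.7755% = 1.0345% → 103 basis points.

103 basis points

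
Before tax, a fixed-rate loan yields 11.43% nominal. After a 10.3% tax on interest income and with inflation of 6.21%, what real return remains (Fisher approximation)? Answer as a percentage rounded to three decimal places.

4.043%

After-tax nominal return = 11.43% × (1 − 0.103) = 10.25271%.
r ≈ 10.25271% − 6.21% → 4.043%.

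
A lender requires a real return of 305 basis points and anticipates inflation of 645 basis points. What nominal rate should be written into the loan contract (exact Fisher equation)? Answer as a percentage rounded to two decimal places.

(1 + i) = (1 + r)(1 + π) = 1.03050 × 1.06450 = 1.09696725
i = 1.09696725 − 1, so the required nominal rate is 9.70%.

9.70%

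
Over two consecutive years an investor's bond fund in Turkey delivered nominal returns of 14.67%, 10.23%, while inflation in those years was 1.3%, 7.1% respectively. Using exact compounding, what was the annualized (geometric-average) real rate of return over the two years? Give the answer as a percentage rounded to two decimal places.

7.94%

Compound the nominal returns: 1.1467 × 1.1023 = 1.26400741.
Compound inflation: 1.0130 × 1.0710 = 1.08492300.
Deflate: 1.26400741 / 1.08492300 = 1.16506647.
Annualized real rate = 1.16506647^(1/2) − 1 = 7.9382% → 7.94%.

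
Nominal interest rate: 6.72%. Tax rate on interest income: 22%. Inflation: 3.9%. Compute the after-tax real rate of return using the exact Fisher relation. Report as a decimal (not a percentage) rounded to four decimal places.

After-tax nominal return = 6.72% × (1 − 0.22) = 5.2416%.
1 + r = 1.052416 / 1.03900 = 1.012912
After-tax real rate = 1.012912 − 1 → 0.0129.

0.0129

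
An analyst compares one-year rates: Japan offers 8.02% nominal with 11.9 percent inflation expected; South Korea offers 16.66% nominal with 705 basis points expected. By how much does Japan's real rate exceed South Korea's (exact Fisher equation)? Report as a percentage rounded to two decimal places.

Japan: (1 + 0.0802)/(1 + 0.1190) − 1 = -3.4674%
South Korea: (1 + 0.1666)/(1 + 0.0705) − 1 = 8.9771%
Differential = -3.4674% − 8.9771% = -12.4445% → -12.44%.

-12.44%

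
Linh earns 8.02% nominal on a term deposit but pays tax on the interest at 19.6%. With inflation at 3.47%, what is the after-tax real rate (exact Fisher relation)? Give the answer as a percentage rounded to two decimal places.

After-tax nominal return = 8.02% × (1 − 0.196) = 6.44808%.
1 + r = 1.0644808 / 1.03470 = 1.028782
After-tax real rate = 1.028782 − 1 → 2.88%.

2.88%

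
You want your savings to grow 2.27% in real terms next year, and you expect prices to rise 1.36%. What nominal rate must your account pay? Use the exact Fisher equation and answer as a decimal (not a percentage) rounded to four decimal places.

(1 + i) = (1 + r)(1 + π) = 1.02270 × 1.01360 = 1.03660872
i = 1.03660872 − 1, so the required nominal rate is 0.0366.

0.0366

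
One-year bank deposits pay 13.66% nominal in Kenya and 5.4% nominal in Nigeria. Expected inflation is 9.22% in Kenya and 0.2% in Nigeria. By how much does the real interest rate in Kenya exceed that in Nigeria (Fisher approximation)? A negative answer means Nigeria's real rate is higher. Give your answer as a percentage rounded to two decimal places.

Kenya: 13.66% − 9.22% = 4.440%
Nigeria: 5.4% − 0.2% = 5.200%
Differential = -0.760% → -0.76%.

-0.76%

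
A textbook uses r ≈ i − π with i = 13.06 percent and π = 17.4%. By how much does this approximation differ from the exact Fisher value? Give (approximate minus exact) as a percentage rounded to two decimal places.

Approximate: r ≈ 13.060% − 17.400% = -4.3400%
Exact: (1 + 0.1306)/(1 + 0.1740) − 1 = -3.6968%
Error = -4.3400% − (-3.6968%) = -0.6432% → -0.64%.

-0.64%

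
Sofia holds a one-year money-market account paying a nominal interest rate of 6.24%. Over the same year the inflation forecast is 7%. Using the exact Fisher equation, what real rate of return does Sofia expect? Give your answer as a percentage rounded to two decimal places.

-0.71%

1 + r = 1.06240 / 1.07000 = 0.992897
r = 0.992897 − 1 = -0.7103%, i.e. -0.71%.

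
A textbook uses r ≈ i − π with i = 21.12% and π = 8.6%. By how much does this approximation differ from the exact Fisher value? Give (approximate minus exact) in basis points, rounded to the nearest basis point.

Approximate: r ≈ 21.120% − 8.600% = 12.5200%
Exact: (1 + 0.2112)/(1 + 0.0860) − 1 = 11.5285%
Error = 12.5200% − 11.5285% = 0.9915% → 99 basis points.

99 basis points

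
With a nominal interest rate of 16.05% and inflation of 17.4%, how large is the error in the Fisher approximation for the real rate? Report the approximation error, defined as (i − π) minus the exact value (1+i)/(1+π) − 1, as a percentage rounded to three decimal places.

-0.200%

Approximate: r ≈ 16.050% − 17.400% = -1.3500%
Exact: (1 + 0.1605)/(1 + 0.1740) − 1 = -1.1499%
Error = -1.3500% − (-1.1499%) = -0.2001% → -0.200%.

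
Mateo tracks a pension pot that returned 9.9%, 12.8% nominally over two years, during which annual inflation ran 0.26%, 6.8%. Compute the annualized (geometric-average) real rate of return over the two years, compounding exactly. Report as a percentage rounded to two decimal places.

Nominal growth factor = 1.0990 × 1.1280 = 1.23967200
Price-level growth factor = 1.0026 × 1.0680 = 1.07077680
Real growth factor = 1.23967200 / 1.07077680 = 1.15773147
Annualized real rate = 1.15773147^(1/2) − 1 = 7.5979% → 7.60%.

7.60%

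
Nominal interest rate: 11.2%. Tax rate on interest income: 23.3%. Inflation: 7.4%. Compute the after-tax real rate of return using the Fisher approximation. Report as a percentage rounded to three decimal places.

After-tax nominal return = 11.2% × (1 − 0.233) = 8.5904%.
r ≈ 8.5904% − 7.4% → 1.190%.

1.190%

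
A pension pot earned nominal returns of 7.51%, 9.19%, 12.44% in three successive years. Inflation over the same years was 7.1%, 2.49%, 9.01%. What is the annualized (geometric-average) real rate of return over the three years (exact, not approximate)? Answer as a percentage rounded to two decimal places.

Nominal growth factor = 1.0751 × 1.0919 × 1.1244 = 1.31993506
Price-level growth factor = 1.0710 × 1.0249 × 1.0901 = 1.19656778
Real growth factor = 1.31993506 / 1.19656778 = 1.10310096
Annualized real rate = 1.10310096^(1/3) − 1 = 3.3249% → 3.32%.

3.32%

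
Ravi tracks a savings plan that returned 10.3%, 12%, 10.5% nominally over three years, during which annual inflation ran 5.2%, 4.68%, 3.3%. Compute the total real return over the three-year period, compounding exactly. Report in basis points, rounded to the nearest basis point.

Nominal growth factor = 1.1030 × 1.1200 × 1.1050 = 1.365073
Price-level growth factor = 1.0520 × 1.0468 × 1.0330 = 1.137574
Real growth factor = 1.365073 / 1.137574 = 1.199986
Total real return = 1.199986 − 1 → 2000 basis points.

2000 basis points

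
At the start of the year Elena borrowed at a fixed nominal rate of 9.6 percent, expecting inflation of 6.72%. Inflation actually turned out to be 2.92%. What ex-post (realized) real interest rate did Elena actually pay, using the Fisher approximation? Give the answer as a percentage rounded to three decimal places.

Ex-post: 9.6% − 2.92% = 6.680%
So the realized real rate is 6.680%.

6.680%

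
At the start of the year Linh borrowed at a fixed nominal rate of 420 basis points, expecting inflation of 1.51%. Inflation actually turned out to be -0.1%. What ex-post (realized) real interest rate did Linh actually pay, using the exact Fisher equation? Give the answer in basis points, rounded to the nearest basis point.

Ex-post: (1 + 0.0420)/(1 − 0.0010) − 1 = 4.3043%
So the realized real rate is 430 basis points.

430 basis points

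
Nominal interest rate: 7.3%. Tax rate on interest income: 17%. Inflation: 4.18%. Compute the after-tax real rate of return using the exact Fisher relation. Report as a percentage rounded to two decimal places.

After-tax nominal return = 7.3% × (1 − 0.17) = 6.0590%.
1 + r = 1.06059 / 1.04180 = 1.018036
After-tax real rate = 1.018036 − 1 → 1.80%.

1.80%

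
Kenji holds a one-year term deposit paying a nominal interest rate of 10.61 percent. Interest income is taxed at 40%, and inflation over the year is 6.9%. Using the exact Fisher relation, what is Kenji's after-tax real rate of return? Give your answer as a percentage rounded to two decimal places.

-0.50%

After-tax nominal return = 10.61% × (1 − 0.4) = 6.3660%.
1 + r = 1.06366 / 1.06900 = 0.995005
After-tax real rate = 0.995005 − 1 → -0.50%.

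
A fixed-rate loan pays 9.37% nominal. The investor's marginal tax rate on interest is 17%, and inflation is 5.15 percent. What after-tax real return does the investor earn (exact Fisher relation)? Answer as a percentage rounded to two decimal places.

2.50%

After-tax nominal return = 9.37% × (1 − 0.17) = 7.7771%.
1 + r = 1.077771 / 1.05150 = 1.024984
After-tax real rate = 1.024984 − 1 → 2.50%.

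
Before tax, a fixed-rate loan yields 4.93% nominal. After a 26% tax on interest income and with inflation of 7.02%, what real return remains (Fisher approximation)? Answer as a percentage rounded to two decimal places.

-3.37%

After-tax nominal return = 4.93% × (1 − 0.26) = 3.6482%.
r ≈ 3.6482% − 7.02% → -3.37%.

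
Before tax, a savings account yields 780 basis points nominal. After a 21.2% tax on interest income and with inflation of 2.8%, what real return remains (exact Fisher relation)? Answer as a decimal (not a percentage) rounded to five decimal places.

After-tax nominal return = 7.8% × (1 − 0.212) = 6.1464%.
1 + r = 1.061464 / 1.02800 = 1.032553
After-tax real rate = 1.032553 − 1 → 0.03255.

0.03255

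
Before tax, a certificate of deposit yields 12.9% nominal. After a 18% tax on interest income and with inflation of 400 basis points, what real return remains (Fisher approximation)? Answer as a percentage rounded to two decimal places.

After-tax nominal return = 12.9% × (1 − 0.18) = 10.5780%.
r ≈ 10.5780% − 4% → 6.58%.

6.58%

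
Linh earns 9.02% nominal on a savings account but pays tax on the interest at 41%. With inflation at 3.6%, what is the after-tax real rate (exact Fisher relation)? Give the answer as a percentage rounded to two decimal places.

1.66%

After-tax nominal return = 9.02% × (1 − 0.41) = 5.3218%.
1 + r = 1.053218 / 1.03600 = 1.016620
After-tax real rate = 1.016620 − 1 → 1.66%.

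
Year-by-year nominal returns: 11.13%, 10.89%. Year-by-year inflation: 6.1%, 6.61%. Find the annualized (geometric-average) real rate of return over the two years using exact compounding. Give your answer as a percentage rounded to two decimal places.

Compound the nominal returns: 1.1113 × 1.1089 = 1.23232057.
Compound inflation: 1.0610 × 1.0661 = 1.13113210.
Deflate: 1.23232057 / 1.13113210 = 1.08945769.
Annualized real rate = 1.08945769^(1/2) − 1 = 4.3771% → 4.38%.

4.38%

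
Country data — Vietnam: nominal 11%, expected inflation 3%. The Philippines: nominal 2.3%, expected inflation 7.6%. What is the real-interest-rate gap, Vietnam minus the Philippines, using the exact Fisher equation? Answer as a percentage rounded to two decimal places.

12.69%

Vietnam: (1 + 0.1100)/(1 + 0.0300) − 1 = 7.7670%
The Philippines: (1 + 0.0230)/(1 + 0.0760) − 1 = -4.9257%
Differential = 7.7670% − (-4.9257%) = 12.6926% → 12.69%.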